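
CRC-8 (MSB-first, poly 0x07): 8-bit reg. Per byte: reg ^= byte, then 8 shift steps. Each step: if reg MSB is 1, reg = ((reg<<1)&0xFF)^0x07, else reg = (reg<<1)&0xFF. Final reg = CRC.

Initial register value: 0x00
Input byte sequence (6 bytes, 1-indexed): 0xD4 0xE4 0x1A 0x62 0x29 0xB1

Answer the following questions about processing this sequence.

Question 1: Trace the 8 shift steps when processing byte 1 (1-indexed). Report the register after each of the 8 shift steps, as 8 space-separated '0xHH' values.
Register before byte 1: 0x00
After XOR with byte 0xD4: 0xD4

Answer: 0xAF 0x59 0xB2 0x63 0xC6 0x8B 0x11 0x22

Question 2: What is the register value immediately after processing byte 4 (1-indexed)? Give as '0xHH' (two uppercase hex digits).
After byte 1 (0xD4): reg=0x22
After byte 2 (0xE4): reg=0x5C
After byte 3 (0x1A): reg=0xD5
After byte 4 (0x62): reg=0x0C

Answer: 0x0C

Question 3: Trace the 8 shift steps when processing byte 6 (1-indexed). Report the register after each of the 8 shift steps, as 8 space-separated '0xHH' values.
After byte 1 (0xD4): reg=0x22
After byte 2 (0xE4): reg=0x5C
After byte 3 (0x1A): reg=0xD5
After byte 4 (0x62): reg=0x0C
After byte 5 (0x29): reg=0xFB
Register before byte 6: 0xFB
After XOR with byte 0xB1: 0x4A

Answer: 0x94 0x2F 0x5E 0xBC 0x7F 0xFE 0xFB 0xF1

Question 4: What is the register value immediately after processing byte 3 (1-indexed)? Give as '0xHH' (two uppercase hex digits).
Answer: 0xD5

Derivation:
After byte 1 (0xD4): reg=0x22
After byte 2 (0xE4): reg=0x5C
After byte 3 (0x1A): reg=0xD5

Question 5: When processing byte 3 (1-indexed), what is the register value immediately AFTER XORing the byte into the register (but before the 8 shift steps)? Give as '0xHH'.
Register before byte 3: 0x5C
Byte 3: 0x1A
0x5C XOR 0x1A = 0x46

Answer: 0x46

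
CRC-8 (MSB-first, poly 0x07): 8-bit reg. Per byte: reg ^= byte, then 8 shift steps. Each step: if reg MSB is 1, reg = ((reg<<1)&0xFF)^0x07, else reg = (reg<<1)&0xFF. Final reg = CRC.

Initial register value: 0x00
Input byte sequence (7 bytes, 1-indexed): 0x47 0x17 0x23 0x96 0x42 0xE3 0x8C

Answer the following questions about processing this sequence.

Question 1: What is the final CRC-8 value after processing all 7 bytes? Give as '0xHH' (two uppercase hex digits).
After byte 1 (0x47): reg=0xD2
After byte 2 (0x17): reg=0x55
After byte 3 (0x23): reg=0x45
After byte 4 (0x96): reg=0x37
After byte 5 (0x42): reg=0x4C
After byte 6 (0xE3): reg=0x44
After byte 7 (0x8C): reg=0x76

Answer: 0x76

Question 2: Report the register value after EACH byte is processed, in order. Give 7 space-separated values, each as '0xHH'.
0xD2 0x55 0x45 0x37 0x4C 0x44 0x76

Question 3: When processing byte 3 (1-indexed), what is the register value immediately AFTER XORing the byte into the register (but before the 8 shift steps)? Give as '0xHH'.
Register before byte 3: 0x55
Byte 3: 0x23
0x55 XOR 0x23 = 0x76

Answer: 0x76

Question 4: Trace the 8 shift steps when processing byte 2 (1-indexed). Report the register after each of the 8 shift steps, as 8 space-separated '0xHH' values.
After byte 1 (0x47): reg=0xD2
Register before byte 2: 0xD2
After XOR with byte 0x17: 0xC5

Answer: 0x8D 0x1D 0x3A 0x74 0xE8 0xD7 0xA9 0x55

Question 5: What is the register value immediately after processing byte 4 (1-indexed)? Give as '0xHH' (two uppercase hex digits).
Answer: 0x37

Derivation:
After byte 1 (0x47): reg=0xD2
After byte 2 (0x17): reg=0x55
After byte 3 (0x23): reg=0x45
After byte 4 (0x96): reg=0x37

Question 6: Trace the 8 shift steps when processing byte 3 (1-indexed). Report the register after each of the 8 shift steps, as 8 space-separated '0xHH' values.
After byte 1 (0x47): reg=0xD2
After byte 2 (0x17): reg=0x55
Register before byte 3: 0x55
After XOR with byte 0x23: 0x76

Answer: 0xEC 0xDF 0xB9 0x75 0xEA 0xD3 0xA1 0x45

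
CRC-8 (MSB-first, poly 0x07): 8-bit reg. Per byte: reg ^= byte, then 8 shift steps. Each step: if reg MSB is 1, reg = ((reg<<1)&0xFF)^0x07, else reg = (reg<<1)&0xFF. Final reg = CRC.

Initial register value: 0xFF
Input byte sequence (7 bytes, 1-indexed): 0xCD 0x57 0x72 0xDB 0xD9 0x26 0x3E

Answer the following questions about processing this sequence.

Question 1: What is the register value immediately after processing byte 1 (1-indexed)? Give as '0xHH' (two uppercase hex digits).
Answer: 0x9E

Derivation:
After byte 1 (0xCD): reg=0x9E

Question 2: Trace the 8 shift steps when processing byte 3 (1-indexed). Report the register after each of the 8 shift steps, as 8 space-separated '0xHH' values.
Answer: 0x06 0x0C 0x18 0x30 0x60 0xC0 0x87 0x09

Derivation:
After byte 1 (0xCD): reg=0x9E
After byte 2 (0x57): reg=0x71
Register before byte 3: 0x71
After XOR with byte 0x72: 0x03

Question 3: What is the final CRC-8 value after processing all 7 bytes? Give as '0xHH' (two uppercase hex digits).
Answer: 0x9E

Derivation:
After byte 1 (0xCD): reg=0x9E
After byte 2 (0x57): reg=0x71
After byte 3 (0x72): reg=0x09
After byte 4 (0xDB): reg=0x30
After byte 5 (0xD9): reg=0x91
After byte 6 (0x26): reg=0x0C
After byte 7 (0x3E): reg=0x9E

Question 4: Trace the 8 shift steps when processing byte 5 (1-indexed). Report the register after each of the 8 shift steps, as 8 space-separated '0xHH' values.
Answer: 0xD5 0xAD 0x5D 0xBA 0x73 0xE6 0xCB 0x91

Derivation:
After byte 1 (0xCD): reg=0x9E
After byte 2 (0x57): reg=0x71
After byte 3 (0x72): reg=0x09
After byte 4 (0xDB): reg=0x30
Register before byte 5: 0x30
After XOR with byte 0xD9: 0xE9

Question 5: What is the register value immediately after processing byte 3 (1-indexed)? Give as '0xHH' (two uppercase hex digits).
After byte 1 (0xCD): reg=0x9E
After byte 2 (0x57): reg=0x71
After byte 3 (0x72): reg=0x09

Answer: 0x09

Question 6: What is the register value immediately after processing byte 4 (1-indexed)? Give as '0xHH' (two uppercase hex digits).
After byte 1 (0xCD): reg=0x9E
After byte 2 (0x57): reg=0x71
After byte 3 (0x72): reg=0x09
After byte 4 (0xDB): reg=0x30

Answer: 0x30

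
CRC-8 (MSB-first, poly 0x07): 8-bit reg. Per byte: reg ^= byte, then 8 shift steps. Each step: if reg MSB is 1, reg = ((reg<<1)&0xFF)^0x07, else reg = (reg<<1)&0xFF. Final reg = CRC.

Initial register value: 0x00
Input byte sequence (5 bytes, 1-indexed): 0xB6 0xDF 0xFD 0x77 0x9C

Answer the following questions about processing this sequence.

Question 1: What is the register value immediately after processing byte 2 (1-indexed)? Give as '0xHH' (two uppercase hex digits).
Answer: 0x22

Derivation:
After byte 1 (0xB6): reg=0x0B
After byte 2 (0xDF): reg=0x22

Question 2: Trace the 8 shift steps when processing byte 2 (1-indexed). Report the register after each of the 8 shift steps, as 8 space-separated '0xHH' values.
After byte 1 (0xB6): reg=0x0B
Register before byte 2: 0x0B
After XOR with byte 0xDF: 0xD4

Answer: 0xAF 0x59 0xB2 0x63 0xC6 0x8B 0x11 0x22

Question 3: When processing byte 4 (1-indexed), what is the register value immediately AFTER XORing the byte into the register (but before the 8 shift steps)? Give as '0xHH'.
Answer: 0x64

Derivation:
Register before byte 4: 0x13
Byte 4: 0x77
0x13 XOR 0x77 = 0x64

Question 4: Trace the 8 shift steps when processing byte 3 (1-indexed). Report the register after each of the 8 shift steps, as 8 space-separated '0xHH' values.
Answer: 0xB9 0x75 0xEA 0xD3 0xA1 0x45 0x8A 0x13

Derivation:
After byte 1 (0xB6): reg=0x0B
After byte 2 (0xDF): reg=0x22
Register before byte 3: 0x22
After XOR with byte 0xFD: 0xDF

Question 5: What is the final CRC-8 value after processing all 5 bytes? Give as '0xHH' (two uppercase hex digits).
After byte 1 (0xB6): reg=0x0B
After byte 2 (0xDF): reg=0x22
After byte 3 (0xFD): reg=0x13
After byte 4 (0x77): reg=0x3B
After byte 5 (0x9C): reg=0x7C

Answer: 0x7C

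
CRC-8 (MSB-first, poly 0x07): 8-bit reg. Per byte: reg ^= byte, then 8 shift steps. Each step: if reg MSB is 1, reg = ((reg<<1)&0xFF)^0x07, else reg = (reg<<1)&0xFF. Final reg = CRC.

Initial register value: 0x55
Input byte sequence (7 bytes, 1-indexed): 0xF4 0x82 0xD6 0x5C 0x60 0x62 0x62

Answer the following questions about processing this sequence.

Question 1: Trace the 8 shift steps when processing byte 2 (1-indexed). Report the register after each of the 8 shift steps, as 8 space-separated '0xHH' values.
After byte 1 (0xF4): reg=0x6E
Register before byte 2: 0x6E
After XOR with byte 0x82: 0xEC

Answer: 0xDF 0xB9 0x75 0xEA 0xD3 0xA1 0x45 0x8A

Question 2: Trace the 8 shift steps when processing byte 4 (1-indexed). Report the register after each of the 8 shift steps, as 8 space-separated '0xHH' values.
After byte 1 (0xF4): reg=0x6E
After byte 2 (0x82): reg=0x8A
After byte 3 (0xD6): reg=0x93
Register before byte 4: 0x93
After XOR with byte 0x5C: 0xCF

Answer: 0x99 0x35 0x6A 0xD4 0xAF 0x59 0xB2 0x63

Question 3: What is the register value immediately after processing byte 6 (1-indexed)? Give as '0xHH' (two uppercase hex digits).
Answer: 0x16

Derivation:
After byte 1 (0xF4): reg=0x6E
After byte 2 (0x82): reg=0x8A
After byte 3 (0xD6): reg=0x93
After byte 4 (0x5C): reg=0x63
After byte 5 (0x60): reg=0x09
After byte 6 (0x62): reg=0x16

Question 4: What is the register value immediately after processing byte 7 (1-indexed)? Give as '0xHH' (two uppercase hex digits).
After byte 1 (0xF4): reg=0x6E
After byte 2 (0x82): reg=0x8A
After byte 3 (0xD6): reg=0x93
After byte 4 (0x5C): reg=0x63
After byte 5 (0x60): reg=0x09
After byte 6 (0x62): reg=0x16
After byte 7 (0x62): reg=0x4B

Answer: 0x4B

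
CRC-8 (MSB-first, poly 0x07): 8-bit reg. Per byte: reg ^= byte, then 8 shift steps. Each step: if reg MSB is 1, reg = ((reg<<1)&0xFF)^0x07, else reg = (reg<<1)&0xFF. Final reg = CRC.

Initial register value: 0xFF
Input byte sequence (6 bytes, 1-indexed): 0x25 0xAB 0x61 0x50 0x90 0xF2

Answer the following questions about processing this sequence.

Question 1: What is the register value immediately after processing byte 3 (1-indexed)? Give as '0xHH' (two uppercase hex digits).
Answer: 0x07

Derivation:
After byte 1 (0x25): reg=0x08
After byte 2 (0xAB): reg=0x60
After byte 3 (0x61): reg=0x07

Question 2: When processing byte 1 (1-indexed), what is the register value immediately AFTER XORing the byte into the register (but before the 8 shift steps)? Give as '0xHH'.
Register before byte 1: 0xFF
Byte 1: 0x25
0xFF XOR 0x25 = 0xDA

Answer: 0xDA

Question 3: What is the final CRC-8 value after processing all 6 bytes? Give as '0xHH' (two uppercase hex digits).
Answer: 0x03

Derivation:
After byte 1 (0x25): reg=0x08
After byte 2 (0xAB): reg=0x60
After byte 3 (0x61): reg=0x07
After byte 4 (0x50): reg=0xA2
After byte 5 (0x90): reg=0x9E
After byte 6 (0xF2): reg=0x03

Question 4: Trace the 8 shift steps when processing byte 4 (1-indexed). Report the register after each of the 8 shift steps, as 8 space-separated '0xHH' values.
After byte 1 (0x25): reg=0x08
After byte 2 (0xAB): reg=0x60
After byte 3 (0x61): reg=0x07
Register before byte 4: 0x07
After XOR with byte 0x50: 0x57

Answer: 0xAE 0x5B 0xB6 0x6B 0xD6 0xAB 0x51 0xA2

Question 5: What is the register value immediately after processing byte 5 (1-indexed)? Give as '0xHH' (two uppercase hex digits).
After byte 1 (0x25): reg=0x08
After byte 2 (0xAB): reg=0x60
After byte 3 (0x61): reg=0x07
After byte 4 (0x50): reg=0xA2
After byte 5 (0x90): reg=0x9E

Answer: 0x9E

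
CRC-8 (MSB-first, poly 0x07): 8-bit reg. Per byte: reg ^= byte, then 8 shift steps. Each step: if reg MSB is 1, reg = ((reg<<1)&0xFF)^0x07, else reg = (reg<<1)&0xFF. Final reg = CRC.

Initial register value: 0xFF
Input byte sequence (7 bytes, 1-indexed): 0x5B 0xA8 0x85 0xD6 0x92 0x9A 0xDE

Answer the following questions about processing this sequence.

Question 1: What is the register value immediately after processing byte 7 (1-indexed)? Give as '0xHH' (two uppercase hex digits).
Answer: 0x0D

Derivation:
After byte 1 (0x5B): reg=0x75
After byte 2 (0xA8): reg=0x1D
After byte 3 (0x85): reg=0xC1
After byte 4 (0xD6): reg=0x65
After byte 5 (0x92): reg=0xCB
After byte 6 (0x9A): reg=0xB0
After byte 7 (0xDE): reg=0x0D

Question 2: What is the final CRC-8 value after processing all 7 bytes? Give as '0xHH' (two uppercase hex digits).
After byte 1 (0x5B): reg=0x75
After byte 2 (0xA8): reg=0x1D
After byte 3 (0x85): reg=0xC1
After byte 4 (0xD6): reg=0x65
After byte 5 (0x92): reg=0xCB
After byte 6 (0x9A): reg=0xB0
After byte 7 (0xDE): reg=0x0D

Answer: 0x0D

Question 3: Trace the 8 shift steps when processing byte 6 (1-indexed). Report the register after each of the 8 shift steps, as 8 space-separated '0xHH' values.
Answer: 0xA2 0x43 0x86 0x0B 0x16 0x2C 0x58 0xB0

Derivation:
After byte 1 (0x5B): reg=0x75
After byte 2 (0xA8): reg=0x1D
After byte 3 (0x85): reg=0xC1
After byte 4 (0xD6): reg=0x65
After byte 5 (0x92): reg=0xCB
Register before byte 6: 0xCB
After XOR with byte 0x9A: 0x51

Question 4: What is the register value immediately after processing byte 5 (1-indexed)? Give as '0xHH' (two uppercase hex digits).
Answer: 0xCB

Derivation:
After byte 1 (0x5B): reg=0x75
After byte 2 (0xA8): reg=0x1D
After byte 3 (0x85): reg=0xC1
After byte 4 (0xD6): reg=0x65
After byte 5 (0x92): reg=0xCB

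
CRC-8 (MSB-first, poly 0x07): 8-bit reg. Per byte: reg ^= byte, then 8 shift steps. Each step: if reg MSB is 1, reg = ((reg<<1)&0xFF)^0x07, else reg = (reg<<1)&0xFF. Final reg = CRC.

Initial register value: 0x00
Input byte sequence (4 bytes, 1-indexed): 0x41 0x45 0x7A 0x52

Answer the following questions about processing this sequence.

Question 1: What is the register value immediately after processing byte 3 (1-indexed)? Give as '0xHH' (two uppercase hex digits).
Answer: 0x96

Derivation:
After byte 1 (0x41): reg=0xC0
After byte 2 (0x45): reg=0x92
After byte 3 (0x7A): reg=0x96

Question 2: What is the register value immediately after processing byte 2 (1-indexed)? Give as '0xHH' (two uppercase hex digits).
Answer: 0x92

Derivation:
After byte 1 (0x41): reg=0xC0
After byte 2 (0x45): reg=0x92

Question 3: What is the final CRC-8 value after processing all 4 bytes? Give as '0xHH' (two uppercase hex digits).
Answer: 0x52

Derivation:
After byte 1 (0x41): reg=0xC0
After byte 2 (0x45): reg=0x92
After byte 3 (0x7A): reg=0x96
After byte 4 (0x52): reg=0x52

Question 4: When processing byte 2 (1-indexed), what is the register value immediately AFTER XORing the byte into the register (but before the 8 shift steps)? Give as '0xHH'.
Register before byte 2: 0xC0
Byte 2: 0x45
0xC0 XOR 0x45 = 0x85

Answer: 0x85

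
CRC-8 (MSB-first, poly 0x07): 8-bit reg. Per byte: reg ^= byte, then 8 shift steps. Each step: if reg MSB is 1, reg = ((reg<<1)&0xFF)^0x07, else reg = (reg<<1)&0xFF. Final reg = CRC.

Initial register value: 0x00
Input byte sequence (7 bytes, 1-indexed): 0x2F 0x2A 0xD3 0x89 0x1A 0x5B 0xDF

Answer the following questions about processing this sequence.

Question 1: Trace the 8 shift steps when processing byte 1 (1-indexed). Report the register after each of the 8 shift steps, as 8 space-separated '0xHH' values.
Answer: 0x5E 0xBC 0x7F 0xFE 0xFB 0xF1 0xE5 0xCD

Derivation:
Register before byte 1: 0x00
After XOR with byte 0x2F: 0x2F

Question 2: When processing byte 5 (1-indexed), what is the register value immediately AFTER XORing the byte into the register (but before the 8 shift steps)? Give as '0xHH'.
Register before byte 5: 0xEB
Byte 5: 0x1A
0xEB XOR 0x1A = 0xF1

Answer: 0xF1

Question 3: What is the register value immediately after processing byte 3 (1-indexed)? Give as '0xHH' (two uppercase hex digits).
Answer: 0x1F

Derivation:
After byte 1 (0x2F): reg=0xCD
After byte 2 (0x2A): reg=0xBB
After byte 3 (0xD3): reg=0x1F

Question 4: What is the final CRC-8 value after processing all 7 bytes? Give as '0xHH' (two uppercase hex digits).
After byte 1 (0x2F): reg=0xCD
After byte 2 (0x2A): reg=0xBB
After byte 3 (0xD3): reg=0x1F
After byte 4 (0x89): reg=0xEB
After byte 5 (0x1A): reg=0xD9
After byte 6 (0x5B): reg=0x87
After byte 7 (0xDF): reg=0x8F

Answer: 0x8F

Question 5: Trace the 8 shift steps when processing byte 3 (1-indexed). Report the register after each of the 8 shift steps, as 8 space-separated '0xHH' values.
After byte 1 (0x2F): reg=0xCD
After byte 2 (0x2A): reg=0xBB
Register before byte 3: 0xBB
After XOR with byte 0xD3: 0x68

Answer: 0xD0 0xA7 0x49 0x92 0x23 0x46 0x8C 0x1F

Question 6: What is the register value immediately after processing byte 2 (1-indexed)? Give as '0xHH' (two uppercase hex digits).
After byte 1 (0x2F): reg=0xCD
After byte 2 (0x2A): reg=0xBB

Answer: 0xBB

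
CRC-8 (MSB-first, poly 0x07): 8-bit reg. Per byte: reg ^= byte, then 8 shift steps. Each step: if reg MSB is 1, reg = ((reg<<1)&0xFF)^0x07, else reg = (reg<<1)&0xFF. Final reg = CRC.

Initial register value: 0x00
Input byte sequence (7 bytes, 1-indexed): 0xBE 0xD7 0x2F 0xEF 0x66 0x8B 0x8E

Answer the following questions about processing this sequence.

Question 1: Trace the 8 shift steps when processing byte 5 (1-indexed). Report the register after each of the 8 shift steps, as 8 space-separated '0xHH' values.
Answer: 0xDD 0xBD 0x7D 0xFA 0xF3 0xE1 0xC5 0x8D

Derivation:
After byte 1 (0xBE): reg=0x33
After byte 2 (0xD7): reg=0xB2
After byte 3 (0x2F): reg=0xDA
After byte 4 (0xEF): reg=0x8B
Register before byte 5: 0x8B
After XOR with byte 0x66: 0xED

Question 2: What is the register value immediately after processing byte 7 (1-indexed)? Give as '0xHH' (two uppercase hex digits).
Answer: 0xDD

Derivation:
After byte 1 (0xBE): reg=0x33
After byte 2 (0xD7): reg=0xB2
After byte 3 (0x2F): reg=0xDA
After byte 4 (0xEF): reg=0x8B
After byte 5 (0x66): reg=0x8D
After byte 6 (0x8B): reg=0x12
After byte 7 (0x8E): reg=0xDD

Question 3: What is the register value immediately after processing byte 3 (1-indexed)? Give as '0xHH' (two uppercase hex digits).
Answer: 0xDA

Derivation:
After byte 1 (0xBE): reg=0x33
After byte 2 (0xD7): reg=0xB2
After byte 3 (0x2F): reg=0xDA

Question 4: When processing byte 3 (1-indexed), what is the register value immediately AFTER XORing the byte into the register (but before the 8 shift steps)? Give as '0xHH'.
Register before byte 3: 0xB2
Byte 3: 0x2F
0xB2 XOR 0x2F = 0x9D

Answer: 0x9D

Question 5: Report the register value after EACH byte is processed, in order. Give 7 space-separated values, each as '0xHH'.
0x33 0xB2 0xDA 0x8B 0x8D 0x12 0xDD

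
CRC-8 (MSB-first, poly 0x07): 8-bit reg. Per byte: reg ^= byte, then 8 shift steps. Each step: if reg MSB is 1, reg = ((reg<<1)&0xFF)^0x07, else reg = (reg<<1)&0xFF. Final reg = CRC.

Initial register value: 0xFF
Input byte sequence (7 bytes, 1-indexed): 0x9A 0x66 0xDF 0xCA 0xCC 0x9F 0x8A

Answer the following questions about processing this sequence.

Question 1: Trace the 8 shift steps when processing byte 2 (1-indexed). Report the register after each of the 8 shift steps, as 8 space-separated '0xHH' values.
After byte 1 (0x9A): reg=0x3C
Register before byte 2: 0x3C
After XOR with byte 0x66: 0x5A

Answer: 0xB4 0x6F 0xDE 0xBB 0x71 0xE2 0xC3 0x81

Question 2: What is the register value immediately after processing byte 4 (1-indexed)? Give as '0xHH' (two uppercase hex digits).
Answer: 0xA2

Derivation:
After byte 1 (0x9A): reg=0x3C
After byte 2 (0x66): reg=0x81
After byte 3 (0xDF): reg=0x9D
After byte 4 (0xCA): reg=0xA2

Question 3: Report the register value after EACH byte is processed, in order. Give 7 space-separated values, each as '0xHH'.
0x3C 0x81 0x9D 0xA2 0x0D 0xF7 0x74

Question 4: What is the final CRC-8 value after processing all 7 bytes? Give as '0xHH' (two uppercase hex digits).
Answer: 0x74

Derivation:
After byte 1 (0x9A): reg=0x3C
After byte 2 (0x66): reg=0x81
After byte 3 (0xDF): reg=0x9D
After byte 4 (0xCA): reg=0xA2
After byte 5 (0xCC): reg=0x0D
After byte 6 (0x9F): reg=0xF7
After byte 7 (0x8A): reg=0x74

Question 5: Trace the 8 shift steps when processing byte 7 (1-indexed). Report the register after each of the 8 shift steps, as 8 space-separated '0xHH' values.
After byte 1 (0x9A): reg=0x3C
After byte 2 (0x66): reg=0x81
After byte 3 (0xDF): reg=0x9D
After byte 4 (0xCA): reg=0xA2
After byte 5 (0xCC): reg=0x0D
After byte 6 (0x9F): reg=0xF7
Register before byte 7: 0xF7
After XOR with byte 0x8A: 0x7D

Answer: 0xFA 0xF3 0xE1 0xC5 0x8D 0x1D 0x3A 0x74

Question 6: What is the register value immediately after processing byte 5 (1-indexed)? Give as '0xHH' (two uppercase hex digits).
Answer: 0x0D

Derivation:
After byte 1 (0x9A): reg=0x3C
After byte 2 (0x66): reg=0x81
After byte 3 (0xDF): reg=0x9D
After byte 4 (0xCA): reg=0xA2
After byte 5 (0xCC): reg=0x0D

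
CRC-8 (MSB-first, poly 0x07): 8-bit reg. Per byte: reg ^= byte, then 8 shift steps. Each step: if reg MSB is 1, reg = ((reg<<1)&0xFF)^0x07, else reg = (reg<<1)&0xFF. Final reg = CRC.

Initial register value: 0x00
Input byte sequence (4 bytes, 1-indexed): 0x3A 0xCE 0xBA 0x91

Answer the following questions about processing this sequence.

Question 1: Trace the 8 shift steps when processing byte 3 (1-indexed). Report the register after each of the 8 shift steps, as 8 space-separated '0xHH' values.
After byte 1 (0x3A): reg=0xA6
After byte 2 (0xCE): reg=0x1F
Register before byte 3: 0x1F
After XOR with byte 0xBA: 0xA5

Answer: 0x4D 0x9A 0x33 0x66 0xCC 0x9F 0x39 0x72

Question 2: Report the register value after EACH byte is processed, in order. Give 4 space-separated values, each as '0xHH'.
0xA6 0x1F 0x72 0xA7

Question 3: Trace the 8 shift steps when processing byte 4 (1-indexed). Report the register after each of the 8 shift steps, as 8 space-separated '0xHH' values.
Answer: 0xC1 0x85 0x0D 0x1A 0x34 0x68 0xD0 0xA7

Derivation:
After byte 1 (0x3A): reg=0xA6
After byte 2 (0xCE): reg=0x1F
After byte 3 (0xBA): reg=0x72
Register before byte 4: 0x72
After XOR with byte 0x91: 0xE3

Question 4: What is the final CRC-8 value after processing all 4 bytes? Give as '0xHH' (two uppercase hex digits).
After byte 1 (0x3A): reg=0xA6
After byte 2 (0xCE): reg=0x1F
After byte 3 (0xBA): reg=0x72
After byte 4 (0x91): reg=0xA7

Answer: 0xA7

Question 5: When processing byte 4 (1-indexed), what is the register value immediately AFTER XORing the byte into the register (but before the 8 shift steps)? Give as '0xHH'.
Register before byte 4: 0x72
Byte 4: 0x91
0x72 XOR 0x91 = 0xE3

Answer: 0xE3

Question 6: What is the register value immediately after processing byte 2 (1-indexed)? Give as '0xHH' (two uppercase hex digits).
After byte 1 (0x3A): reg=0xA6
After byte 2 (0xCE): reg=0x1F

Answer: 0x1F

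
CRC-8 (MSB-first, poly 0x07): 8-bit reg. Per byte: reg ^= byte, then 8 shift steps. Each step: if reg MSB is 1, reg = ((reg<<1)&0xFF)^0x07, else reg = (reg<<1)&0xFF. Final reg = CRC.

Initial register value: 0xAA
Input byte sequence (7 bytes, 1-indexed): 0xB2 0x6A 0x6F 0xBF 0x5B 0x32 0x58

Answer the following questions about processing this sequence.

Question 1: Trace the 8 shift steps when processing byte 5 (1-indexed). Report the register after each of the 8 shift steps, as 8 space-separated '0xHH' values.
After byte 1 (0xB2): reg=0x48
After byte 2 (0x6A): reg=0xEE
After byte 3 (0x6F): reg=0x8E
After byte 4 (0xBF): reg=0x97
Register before byte 5: 0x97
After XOR with byte 0x5B: 0xCC

Answer: 0x9F 0x39 0x72 0xE4 0xCF 0x99 0x35 0x6A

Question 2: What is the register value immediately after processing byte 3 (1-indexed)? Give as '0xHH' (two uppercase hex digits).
Answer: 0x8E

Derivation:
After byte 1 (0xB2): reg=0x48
After byte 2 (0x6A): reg=0xEE
After byte 3 (0x6F): reg=0x8E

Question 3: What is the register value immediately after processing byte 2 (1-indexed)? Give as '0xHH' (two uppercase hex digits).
After byte 1 (0xB2): reg=0x48
After byte 2 (0x6A): reg=0xEE

Answer: 0xEE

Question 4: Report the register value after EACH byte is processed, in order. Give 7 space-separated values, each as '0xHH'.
0x48 0xEE 0x8E 0x97 0x6A 0x8F 0x2B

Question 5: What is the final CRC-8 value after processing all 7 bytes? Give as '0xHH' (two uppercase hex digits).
After byte 1 (0xB2): reg=0x48
After byte 2 (0x6A): reg=0xEE
After byte 3 (0x6F): reg=0x8E
After byte 4 (0xBF): reg=0x97
After byte 5 (0x5B): reg=0x6A
After byte 6 (0x32): reg=0x8F
After byte 7 (0x58): reg=0x2B

Answer: 0x2B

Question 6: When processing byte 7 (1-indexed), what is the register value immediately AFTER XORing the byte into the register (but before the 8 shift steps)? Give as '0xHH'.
Answer: 0xD7

Derivation:
Register before byte 7: 0x8F
Byte 7: 0x58
0x8F XOR 0x58 = 0xD7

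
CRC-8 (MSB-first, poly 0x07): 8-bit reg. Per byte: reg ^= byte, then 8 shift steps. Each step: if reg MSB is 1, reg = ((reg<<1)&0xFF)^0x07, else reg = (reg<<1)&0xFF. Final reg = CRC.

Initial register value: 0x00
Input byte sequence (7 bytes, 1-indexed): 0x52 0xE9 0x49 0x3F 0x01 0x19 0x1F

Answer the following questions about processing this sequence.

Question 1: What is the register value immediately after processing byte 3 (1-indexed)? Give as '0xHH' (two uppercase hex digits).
After byte 1 (0x52): reg=0xB9
After byte 2 (0xE9): reg=0xB7
After byte 3 (0x49): reg=0xF4

Answer: 0xF4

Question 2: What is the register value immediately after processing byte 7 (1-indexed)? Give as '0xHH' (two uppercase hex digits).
After byte 1 (0x52): reg=0xB9
After byte 2 (0xE9): reg=0xB7
After byte 3 (0x49): reg=0xF4
After byte 4 (0x3F): reg=0x7F
After byte 5 (0x01): reg=0x7D
After byte 6 (0x19): reg=0x3B
After byte 7 (0x1F): reg=0xFC

Answer: 0xFC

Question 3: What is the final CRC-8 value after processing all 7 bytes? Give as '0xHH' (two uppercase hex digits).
Answer: 0xFC

Derivation:
After byte 1 (0x52): reg=0xB9
After byte 2 (0xE9): reg=0xB7
After byte 3 (0x49): reg=0xF4
After byte 4 (0x3F): reg=0x7F
After byte 5 (0x01): reg=0x7D
After byte 6 (0x19): reg=0x3B
After byte 7 (0x1F): reg=0xFC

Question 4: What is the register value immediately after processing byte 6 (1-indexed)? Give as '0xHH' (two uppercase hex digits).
After byte 1 (0x52): reg=0xB9
After byte 2 (0xE9): reg=0xB7
After byte 3 (0x49): reg=0xF4
After byte 4 (0x3F): reg=0x7F
After byte 5 (0x01): reg=0x7D
After byte 6 (0x19): reg=0x3B

Answer: 0x3B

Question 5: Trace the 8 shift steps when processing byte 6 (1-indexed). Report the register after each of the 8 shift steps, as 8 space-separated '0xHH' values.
Answer: 0xC8 0x97 0x29 0x52 0xA4 0x4F 0x9E 0x3B

Derivation:
After byte 1 (0x52): reg=0xB9
After byte 2 (0xE9): reg=0xB7
After byte 3 (0x49): reg=0xF4
After byte 4 (0x3F): reg=0x7F
After byte 5 (0x01): reg=0x7D
Register before byte 6: 0x7D
After XOR with byte 0x19: 0x64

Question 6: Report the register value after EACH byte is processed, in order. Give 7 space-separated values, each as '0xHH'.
0xB9 0xB7 0xF4 0x7F 0x7D 0x3B 0xFC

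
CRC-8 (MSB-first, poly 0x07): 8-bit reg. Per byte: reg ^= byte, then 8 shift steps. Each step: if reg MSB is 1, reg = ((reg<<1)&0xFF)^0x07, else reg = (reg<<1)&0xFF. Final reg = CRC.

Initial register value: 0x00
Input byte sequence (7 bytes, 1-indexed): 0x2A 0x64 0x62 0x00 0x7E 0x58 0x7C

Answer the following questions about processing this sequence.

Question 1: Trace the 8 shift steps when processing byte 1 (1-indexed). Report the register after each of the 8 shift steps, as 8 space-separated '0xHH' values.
Answer: 0x54 0xA8 0x57 0xAE 0x5B 0xB6 0x6B 0xD6

Derivation:
Register before byte 1: 0x00
After XOR with byte 0x2A: 0x2A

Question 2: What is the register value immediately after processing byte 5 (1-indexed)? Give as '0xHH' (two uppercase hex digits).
Answer: 0xDA

Derivation:
After byte 1 (0x2A): reg=0xD6
After byte 2 (0x64): reg=0x17
After byte 3 (0x62): reg=0x4C
After byte 4 (0x00): reg=0xE3
After byte 5 (0x7E): reg=0xDA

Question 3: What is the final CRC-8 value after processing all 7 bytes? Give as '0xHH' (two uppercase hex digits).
After byte 1 (0x2A): reg=0xD6
After byte 2 (0x64): reg=0x17
After byte 3 (0x62): reg=0x4C
After byte 4 (0x00): reg=0xE3
After byte 5 (0x7E): reg=0xDA
After byte 6 (0x58): reg=0x87
After byte 7 (0x7C): reg=0xEF

Answer: 0xEF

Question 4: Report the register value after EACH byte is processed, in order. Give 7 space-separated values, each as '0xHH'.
0xD6 0x17 0x4C 0xE3 0xDA 0x87 0xEF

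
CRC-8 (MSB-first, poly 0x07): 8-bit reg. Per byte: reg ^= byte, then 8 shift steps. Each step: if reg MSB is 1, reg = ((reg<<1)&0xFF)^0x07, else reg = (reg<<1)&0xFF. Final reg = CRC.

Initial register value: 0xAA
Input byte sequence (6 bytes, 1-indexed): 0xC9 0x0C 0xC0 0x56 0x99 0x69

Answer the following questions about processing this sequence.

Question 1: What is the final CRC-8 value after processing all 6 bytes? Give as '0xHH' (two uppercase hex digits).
Answer: 0x17

Derivation:
After byte 1 (0xC9): reg=0x2E
After byte 2 (0x0C): reg=0xEE
After byte 3 (0xC0): reg=0xCA
After byte 4 (0x56): reg=0xDD
After byte 5 (0x99): reg=0xDB
After byte 6 (0x69): reg=0x17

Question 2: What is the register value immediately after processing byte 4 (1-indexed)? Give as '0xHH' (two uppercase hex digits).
Answer: 0xDD

Derivation:
After byte 1 (0xC9): reg=0x2E
After byte 2 (0x0C): reg=0xEE
After byte 3 (0xC0): reg=0xCA
After byte 4 (0x56): reg=0xDD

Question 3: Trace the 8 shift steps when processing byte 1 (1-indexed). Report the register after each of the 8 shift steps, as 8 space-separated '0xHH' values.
Answer: 0xC6 0x8B 0x11 0x22 0x44 0x88 0x17 0x2E

Derivation:
Register before byte 1: 0xAA
After XOR with byte 0xC9: 0x63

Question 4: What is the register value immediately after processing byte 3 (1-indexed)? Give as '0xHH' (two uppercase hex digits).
After byte 1 (0xC9): reg=0x2E
After byte 2 (0x0C): reg=0xEE
After byte 3 (0xC0): reg=0xCA

Answer: 0xCA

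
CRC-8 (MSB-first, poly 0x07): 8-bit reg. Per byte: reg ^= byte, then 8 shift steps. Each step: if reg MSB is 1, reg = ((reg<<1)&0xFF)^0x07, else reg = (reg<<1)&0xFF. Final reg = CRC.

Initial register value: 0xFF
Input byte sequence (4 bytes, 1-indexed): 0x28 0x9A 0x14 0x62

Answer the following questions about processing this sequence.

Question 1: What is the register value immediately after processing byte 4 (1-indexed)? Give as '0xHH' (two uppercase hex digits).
Answer: 0xAB

Derivation:
After byte 1 (0x28): reg=0x2B
After byte 2 (0x9A): reg=0x1E
After byte 3 (0x14): reg=0x36
After byte 4 (0x62): reg=0xAB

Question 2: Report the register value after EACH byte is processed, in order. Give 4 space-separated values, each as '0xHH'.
0x2B 0x1E 0x36 0xAB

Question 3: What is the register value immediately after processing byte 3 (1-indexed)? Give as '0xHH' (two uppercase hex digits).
After byte 1 (0x28): reg=0x2B
After byte 2 (0x9A): reg=0x1E
After byte 3 (0x14): reg=0x36

Answer: 0x36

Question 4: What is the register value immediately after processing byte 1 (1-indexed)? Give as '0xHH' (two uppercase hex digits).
Answer: 0x2B

Derivation:
After byte 1 (0x28): reg=0x2B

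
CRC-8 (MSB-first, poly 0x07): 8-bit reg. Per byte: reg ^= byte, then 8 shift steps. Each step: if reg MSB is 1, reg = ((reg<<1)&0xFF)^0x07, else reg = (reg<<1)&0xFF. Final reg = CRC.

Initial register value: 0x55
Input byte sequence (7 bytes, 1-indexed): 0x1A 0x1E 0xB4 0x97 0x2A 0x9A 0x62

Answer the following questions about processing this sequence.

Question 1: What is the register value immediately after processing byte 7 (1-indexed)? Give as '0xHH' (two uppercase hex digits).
Answer: 0x6F

Derivation:
After byte 1 (0x1A): reg=0xEA
After byte 2 (0x1E): reg=0xC2
After byte 3 (0xB4): reg=0x45
After byte 4 (0x97): reg=0x30
After byte 5 (0x2A): reg=0x46
After byte 6 (0x9A): reg=0x1A
After byte 7 (0x62): reg=0x6F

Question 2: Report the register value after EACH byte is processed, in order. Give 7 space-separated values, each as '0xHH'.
0xEA 0xC2 0x45 0x30 0x46 0x1A 0x6F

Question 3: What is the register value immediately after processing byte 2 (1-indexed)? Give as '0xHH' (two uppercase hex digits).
Answer: 0xC2

Derivation:
After byte 1 (0x1A): reg=0xEA
After byte 2 (0x1E): reg=0xC2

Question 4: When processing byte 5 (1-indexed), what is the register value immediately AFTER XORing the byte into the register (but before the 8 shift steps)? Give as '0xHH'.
Register before byte 5: 0x30
Byte 5: 0x2A
0x30 XOR 0x2A = 0x1A

Answer: 0x1A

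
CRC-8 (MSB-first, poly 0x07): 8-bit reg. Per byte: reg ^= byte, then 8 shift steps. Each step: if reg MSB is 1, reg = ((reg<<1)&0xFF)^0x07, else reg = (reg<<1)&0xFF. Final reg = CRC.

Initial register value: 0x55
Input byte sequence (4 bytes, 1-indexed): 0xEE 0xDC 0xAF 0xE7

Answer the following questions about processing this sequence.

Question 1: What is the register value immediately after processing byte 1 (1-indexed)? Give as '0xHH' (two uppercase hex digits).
After byte 1 (0xEE): reg=0x28

Answer: 0x28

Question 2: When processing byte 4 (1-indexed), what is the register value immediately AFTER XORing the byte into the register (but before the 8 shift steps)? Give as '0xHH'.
Answer: 0xE3

Derivation:
Register before byte 4: 0x04
Byte 4: 0xE7
0x04 XOR 0xE7 = 0xE3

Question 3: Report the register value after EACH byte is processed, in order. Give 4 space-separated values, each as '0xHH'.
0x28 0xC2 0x04 0xA7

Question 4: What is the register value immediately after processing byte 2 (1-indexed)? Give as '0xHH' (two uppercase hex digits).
After byte 1 (0xEE): reg=0x28
After byte 2 (0xDC): reg=0xC2

Answer: 0xC2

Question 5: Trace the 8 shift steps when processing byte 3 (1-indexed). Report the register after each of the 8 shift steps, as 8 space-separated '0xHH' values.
After byte 1 (0xEE): reg=0x28
After byte 2 (0xDC): reg=0xC2
Register before byte 3: 0xC2
After XOR with byte 0xAF: 0x6D

Answer: 0xDA 0xB3 0x61 0xC2 0x83 0x01 0x02 0x04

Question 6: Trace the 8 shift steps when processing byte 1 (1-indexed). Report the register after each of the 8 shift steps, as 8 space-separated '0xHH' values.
Answer: 0x71 0xE2 0xC3 0x81 0x05 0x0A 0x14 0x28

Derivation:
Register before byte 1: 0x55
After XOR with byte 0xEE: 0xBB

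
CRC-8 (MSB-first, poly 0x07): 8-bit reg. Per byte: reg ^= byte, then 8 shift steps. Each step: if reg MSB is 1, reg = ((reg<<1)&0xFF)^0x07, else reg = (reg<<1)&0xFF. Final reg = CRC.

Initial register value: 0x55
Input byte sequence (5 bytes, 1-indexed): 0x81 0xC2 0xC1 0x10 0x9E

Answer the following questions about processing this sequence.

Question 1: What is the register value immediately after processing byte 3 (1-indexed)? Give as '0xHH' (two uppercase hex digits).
Answer: 0x0A

Derivation:
After byte 1 (0x81): reg=0x22
After byte 2 (0xC2): reg=0xAE
After byte 3 (0xC1): reg=0x0A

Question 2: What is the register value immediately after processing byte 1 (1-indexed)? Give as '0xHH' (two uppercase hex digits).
Answer: 0x22

Derivation:
After byte 1 (0x81): reg=0x22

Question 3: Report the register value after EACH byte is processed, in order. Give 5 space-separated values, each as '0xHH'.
0x22 0xAE 0x0A 0x46 0x06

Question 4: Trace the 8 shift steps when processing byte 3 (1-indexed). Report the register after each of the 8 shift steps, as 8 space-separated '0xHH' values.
After byte 1 (0x81): reg=0x22
After byte 2 (0xC2): reg=0xAE
Register before byte 3: 0xAE
After XOR with byte 0xC1: 0x6F

Answer: 0xDE 0xBB 0x71 0xE2 0xC3 0x81 0x05 0x0A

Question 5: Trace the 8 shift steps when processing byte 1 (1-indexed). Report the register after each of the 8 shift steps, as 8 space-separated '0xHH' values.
Answer: 0xAF 0x59 0xB2 0x63 0xC6 0x8B 0x11 0x22

Derivation:
Register before byte 1: 0x55
After XOR with byte 0x81: 0xD4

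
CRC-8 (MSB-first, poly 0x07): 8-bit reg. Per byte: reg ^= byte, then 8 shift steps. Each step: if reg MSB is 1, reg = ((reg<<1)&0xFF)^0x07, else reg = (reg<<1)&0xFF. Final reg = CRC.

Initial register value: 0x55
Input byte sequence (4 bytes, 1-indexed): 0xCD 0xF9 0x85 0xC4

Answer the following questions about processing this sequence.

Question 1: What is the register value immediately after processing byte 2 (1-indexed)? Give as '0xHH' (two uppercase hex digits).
After byte 1 (0xCD): reg=0xC1
After byte 2 (0xF9): reg=0xA8

Answer: 0xA8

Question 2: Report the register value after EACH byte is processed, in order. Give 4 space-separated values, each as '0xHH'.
0xC1 0xA8 0xC3 0x15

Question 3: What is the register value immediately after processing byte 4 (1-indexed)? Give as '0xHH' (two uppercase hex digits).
Answer: 0x15

Derivation:
After byte 1 (0xCD): reg=0xC1
After byte 2 (0xF9): reg=0xA8
After byte 3 (0x85): reg=0xC3
After byte 4 (0xC4): reg=0x15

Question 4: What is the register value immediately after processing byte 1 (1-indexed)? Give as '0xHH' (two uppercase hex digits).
After byte 1 (0xCD): reg=0xC1

Answer: 0xC1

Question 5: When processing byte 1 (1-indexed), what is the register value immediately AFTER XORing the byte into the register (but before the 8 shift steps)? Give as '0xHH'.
Answer: 0x98

Derivation:
Register before byte 1: 0x55
Byte 1: 0xCD
0x55 XOR 0xCD = 0x98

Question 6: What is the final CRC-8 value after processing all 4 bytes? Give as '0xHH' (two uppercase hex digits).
Answer: 0x15

Derivation:
After byte 1 (0xCD): reg=0xC1
After byte 2 (0xF9): reg=0xA8
After byte 3 (0x85): reg=0xC3
After byte 4 (0xC4): reg=0x15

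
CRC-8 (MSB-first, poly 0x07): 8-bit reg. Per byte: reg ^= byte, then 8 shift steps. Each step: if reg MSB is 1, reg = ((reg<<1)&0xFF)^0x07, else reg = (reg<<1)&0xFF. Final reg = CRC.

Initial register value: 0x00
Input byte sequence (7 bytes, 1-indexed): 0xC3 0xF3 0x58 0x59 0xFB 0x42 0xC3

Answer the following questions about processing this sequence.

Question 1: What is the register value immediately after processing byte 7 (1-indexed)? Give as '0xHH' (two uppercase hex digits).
Answer: 0xE2

Derivation:
After byte 1 (0xC3): reg=0x47
After byte 2 (0xF3): reg=0x05
After byte 3 (0x58): reg=0x94
After byte 4 (0x59): reg=0x6D
After byte 5 (0xFB): reg=0xEB
After byte 6 (0x42): reg=0x56
After byte 7 (0xC3): reg=0xE2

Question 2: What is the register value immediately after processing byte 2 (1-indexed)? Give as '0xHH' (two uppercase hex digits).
Answer: 0x05

Derivation:
After byte 1 (0xC3): reg=0x47
After byte 2 (0xF3): reg=0x05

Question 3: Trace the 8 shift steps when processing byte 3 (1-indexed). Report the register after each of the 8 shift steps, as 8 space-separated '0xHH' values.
After byte 1 (0xC3): reg=0x47
After byte 2 (0xF3): reg=0x05
Register before byte 3: 0x05
After XOR with byte 0x58: 0x5D

Answer: 0xBA 0x73 0xE6 0xCB 0x91 0x25 0x4A 0x94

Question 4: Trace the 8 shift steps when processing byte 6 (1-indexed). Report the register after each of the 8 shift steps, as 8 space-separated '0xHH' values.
After byte 1 (0xC3): reg=0x47
After byte 2 (0xF3): reg=0x05
After byte 3 (0x58): reg=0x94
After byte 4 (0x59): reg=0x6D
After byte 5 (0xFB): reg=0xEB
Register before byte 6: 0xEB
After XOR with byte 0x42: 0xA9

Answer: 0x55 0xAA 0x53 0xA6 0x4B 0x96 0x2B 0x56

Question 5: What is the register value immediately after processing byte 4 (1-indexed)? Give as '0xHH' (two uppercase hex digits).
After byte 1 (0xC3): reg=0x47
After byte 2 (0xF3): reg=0x05
After byte 3 (0x58): reg=0x94
After byte 4 (0x59): reg=0x6D

Answer: 0x6D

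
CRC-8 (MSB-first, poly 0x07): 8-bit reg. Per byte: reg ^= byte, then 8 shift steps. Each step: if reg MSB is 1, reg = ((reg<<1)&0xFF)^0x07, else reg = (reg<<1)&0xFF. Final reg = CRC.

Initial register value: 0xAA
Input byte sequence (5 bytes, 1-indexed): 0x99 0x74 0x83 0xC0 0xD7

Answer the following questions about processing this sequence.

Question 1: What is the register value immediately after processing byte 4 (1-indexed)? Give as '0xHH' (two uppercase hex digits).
After byte 1 (0x99): reg=0x99
After byte 2 (0x74): reg=0x8D
After byte 3 (0x83): reg=0x2A
After byte 4 (0xC0): reg=0x98

Answer: 0x98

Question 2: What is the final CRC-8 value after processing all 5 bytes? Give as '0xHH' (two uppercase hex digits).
Answer: 0xEA

Derivation:
After byte 1 (0x99): reg=0x99
After byte 2 (0x74): reg=0x8D
After byte 3 (0x83): reg=0x2A
After byte 4 (0xC0): reg=0x98
After byte 5 (0xD7): reg=0xEA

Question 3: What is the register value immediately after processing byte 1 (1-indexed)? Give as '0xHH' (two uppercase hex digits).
Answer: 0x99

Derivation:
After byte 1 (0x99): reg=0x99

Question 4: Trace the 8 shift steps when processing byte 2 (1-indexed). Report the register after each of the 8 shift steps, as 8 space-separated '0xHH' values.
After byte 1 (0x99): reg=0x99
Register before byte 2: 0x99
After XOR with byte 0x74: 0xED

Answer: 0xDD 0xBD 0x7D 0xFA 0xF3 0xE1 0xC5 0x8D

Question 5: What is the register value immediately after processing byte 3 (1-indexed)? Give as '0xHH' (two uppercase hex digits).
Answer: 0x2A

Derivation:
After byte 1 (0x99): reg=0x99
After byte 2 (0x74): reg=0x8D
After byte 3 (0x83): reg=0x2A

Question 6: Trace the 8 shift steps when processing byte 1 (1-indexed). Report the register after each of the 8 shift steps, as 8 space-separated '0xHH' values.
Answer: 0x66 0xCC 0x9F 0x39 0x72 0xE4 0xCF 0x99

Derivation:
Register before byte 1: 0xAA
After XOR with byte 0x99: 0x33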